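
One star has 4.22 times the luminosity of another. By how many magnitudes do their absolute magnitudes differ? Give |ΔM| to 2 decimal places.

|ΔM| ≈ 1.56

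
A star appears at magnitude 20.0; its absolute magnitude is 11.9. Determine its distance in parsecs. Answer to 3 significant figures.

Distance modulus: m − M = 20.0 − (11.9) = 8.100
m − M = 5 log₁₀ d − 5
log₁₀ d = (m − M)/5 + 1 = 2.6200
d = 10^2.6200 = 416.9 pc

d ≈ 417 pc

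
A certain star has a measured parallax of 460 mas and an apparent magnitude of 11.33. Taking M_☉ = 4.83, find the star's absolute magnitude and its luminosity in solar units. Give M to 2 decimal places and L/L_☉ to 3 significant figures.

M ≈ 14.64; L/L_☉ ≈ 1.19×10^-4

d = 1/p = 1000/460 mas = 2.174 pc
M = m − 5 log₁₀ d + 5 = 11.33 − 5·0.3372 + 5 = 14.644
M − M_☉ = 14.644 − 4.83 = 9.814
L/L_☉ = 10^(−0.4 × 9.814) = 1.187×10^-4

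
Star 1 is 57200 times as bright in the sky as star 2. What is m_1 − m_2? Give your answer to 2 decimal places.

Pogson: Δm = −2.5 log₁₀(ratio) = −2.5 log₁₀(57200) = −2.5 × 4.7574 = -11.893
Star 1 is brighter, so it has the smaller magnitude: the difference is negative.

m_1 − m_2 ≈ -11.89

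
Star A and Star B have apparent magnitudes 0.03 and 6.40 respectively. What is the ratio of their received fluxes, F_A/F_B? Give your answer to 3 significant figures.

F_A/F_B ≈ 353

Magnitude difference = -6.37
Flux ratio = 10^(−0.4 Δm) = 10^(−0.4 × -6.37) = 10^2.548 = 353.2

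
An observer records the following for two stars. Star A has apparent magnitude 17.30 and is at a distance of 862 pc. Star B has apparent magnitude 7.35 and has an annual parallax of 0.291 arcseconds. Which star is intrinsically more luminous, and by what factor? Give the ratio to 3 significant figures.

Star A: M = m − 5 log₁₀ d + 5 = 17.30 − 5·2.9355 + 5 = 7.622
Star B: d = 1/p = 1/0.291″ = 3.436 pc
Star B: M = m − 5 log₁₀ d + 5 = 7.35 − 5·0.5361 + 5 = 9.669
ΔM = M_A − M_B = 7.622 − (9.669) = -2.047; smaller M is more luminous → Star A.
L ratio = 10^(0.4 |ΔM|) = 10^0.819 = 6.589

Star A is more luminous, by a factor of 6.59.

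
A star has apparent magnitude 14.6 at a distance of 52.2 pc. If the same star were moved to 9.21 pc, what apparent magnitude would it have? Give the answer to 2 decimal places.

m ≈ 10.83

Flux ∝ 1/d², so Δm = 5 log₁₀(d₂/d₁) = 5 log₁₀(9.21/52.2) = -3.767
m₂ = m₁ + Δm = 14.6 + (-3.767) = 10.833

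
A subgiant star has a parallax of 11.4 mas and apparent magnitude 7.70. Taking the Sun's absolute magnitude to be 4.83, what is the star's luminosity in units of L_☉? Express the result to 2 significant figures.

L/L_☉ ≈ 5.5

d = 1/p = 1000/11.4 mas = 87.72 pc
M = m − 5 log₁₀ d + 5 = 7.70 − 5·1.9431 + 5 = 2.985
M − M_☉ = 2.985 − 4.83 = -1.845
L/L_☉ = 10^(−0.4 × -1.845) = 5.473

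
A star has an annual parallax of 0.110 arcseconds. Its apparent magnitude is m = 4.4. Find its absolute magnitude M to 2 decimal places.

M ≈ 4.61

d = 1/p = 1/0.110″ = 9.091 pc
5 log₁₀(d/10 pc) = 5 log₁₀(9.091) − 5 = -0.207
M = m − 5 log₁₀(d/10) = 4.4 + 0.207 = 4.607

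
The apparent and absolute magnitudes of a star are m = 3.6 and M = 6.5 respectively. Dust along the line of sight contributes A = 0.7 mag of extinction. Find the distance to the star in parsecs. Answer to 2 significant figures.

d ≈ 1.9 pc

m − M = 5 log₁₀(d/10 pc) + A  ⇒  3.6 − (6.5) − 0.7 = 5 log₁₀(d/10)
-3.600 = 5 log₁₀(d/10)
log₁₀ d = (m − M − A)/5 + 1 = 0.2800
d = 10^0.2800 = 1.905 pc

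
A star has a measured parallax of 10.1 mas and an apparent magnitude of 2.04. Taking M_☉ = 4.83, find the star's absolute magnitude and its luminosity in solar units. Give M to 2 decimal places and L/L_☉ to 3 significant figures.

M ≈ -2.94; L/L_☉ ≈ 1280

d = 1/p = 1000/10.1 mas = 99.01 pc
M = m − 5 log₁₀ d + 5 = 2.04 − 5·1.9957 + 5 = -2.938
M − M_☉ = -2.938 − 4.83 = -7.768
L/L_☉ = 10^(−0.4 × -7.768) = 1280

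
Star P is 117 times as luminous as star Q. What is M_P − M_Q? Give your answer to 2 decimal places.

Pogson: ΔM = −2.5 log₁₀(ratio) = −2.5 log₁₀(117) = −2.5 × 2.0682 = -5.170
Star P is brighter, so it has the smaller magnitude: the difference is negative.

M_P − M_Q ≈ -5.17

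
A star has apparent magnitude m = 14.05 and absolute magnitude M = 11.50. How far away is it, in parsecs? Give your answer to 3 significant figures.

d ≈ 32.4 pc

Distance modulus: m − M = 14.05 − (11.50) = 2.550
m − M = 5 log₁₀ d − 5
log₁₀ d = (m − M)/5 + 1 = 1.5100
d = 10^1.5100 = 32.36 pc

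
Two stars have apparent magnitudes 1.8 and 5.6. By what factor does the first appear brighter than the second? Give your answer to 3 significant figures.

Magnitude difference = -3.8
Flux ratio = 10^(−0.4 Δm) = 10^(−0.4 × -3.8) = 10^1.520 = 33.11

33.1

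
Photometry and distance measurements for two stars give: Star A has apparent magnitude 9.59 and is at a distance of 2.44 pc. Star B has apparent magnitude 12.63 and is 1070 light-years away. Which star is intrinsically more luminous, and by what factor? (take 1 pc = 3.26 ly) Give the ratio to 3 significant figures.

Star B is more luminous, by a factor of 1100.

Star A: M = m − 5 log₁₀ d + 5 = 9.59 − 5·0.3874 + 5 = 12.653
Star B: d = 1070 ly / 3.26 = 328.2 pc
Star B: M = m − 5 log₁₀ d + 5 = 12.63 − 5·2.5162 + 5 = 5.049
ΔM = M_A − M_B = 12.653 − (5.049) = 7.604; smaller M is more luminous → Star B.
L ratio = 10^(0.4 |ΔM|) = 10^3.042 = 1100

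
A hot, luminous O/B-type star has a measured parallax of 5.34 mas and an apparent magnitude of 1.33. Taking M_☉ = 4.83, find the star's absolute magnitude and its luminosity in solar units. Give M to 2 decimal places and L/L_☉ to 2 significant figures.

d = 1/p = 1000/5.34 mas = 187.3 pc
M = m − 5 log₁₀ d + 5 = 1.33 − 5·2.2725 + 5 = -5.032
M − M_☉ = -5.032 − 4.83 = -9.862
L/L_☉ = 10^(−0.4 × -9.862) = 8809

M ≈ -5.03; L/L_☉ ≈ 8800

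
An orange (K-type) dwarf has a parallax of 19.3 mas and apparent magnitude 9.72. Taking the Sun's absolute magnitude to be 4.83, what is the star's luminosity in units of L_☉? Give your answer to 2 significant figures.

d = 1/p = 1000/19.3 mas = 51.81 pc
M = m − 5 log₁₀ d + 5 = 9.72 − 5·1.7144 + 5 = 6.148
M − M_☉ = 6.148 − 4.83 = 1.318
L/L_☉ = 10^(−0.4 × 1.318) = 0.2971

L/L_☉ ≈ 0.30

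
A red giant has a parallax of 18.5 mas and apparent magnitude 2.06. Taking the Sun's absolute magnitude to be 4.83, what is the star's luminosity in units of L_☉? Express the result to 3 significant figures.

L/L_☉ ≈ 375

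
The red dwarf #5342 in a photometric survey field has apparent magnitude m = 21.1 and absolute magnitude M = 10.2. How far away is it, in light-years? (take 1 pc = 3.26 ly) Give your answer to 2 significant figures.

μ = m − M = 10.900
m − M = 5 log₁₀ d − 5
log₁₀ d = (m − M)/5 + 1 = 3.1800
d = 10^3.1800 = 1514 pc
= 4934 ly

d ≈ 4900 ly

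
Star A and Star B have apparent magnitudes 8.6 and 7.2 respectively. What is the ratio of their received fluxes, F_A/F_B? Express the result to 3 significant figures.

Magnitude difference = 1.4
Flux ratio = 10^(−0.4 Δm) = 10^(−0.4 × 1.4) = 10^-0.560 = 0.2754

F_A/F_B ≈ 0.275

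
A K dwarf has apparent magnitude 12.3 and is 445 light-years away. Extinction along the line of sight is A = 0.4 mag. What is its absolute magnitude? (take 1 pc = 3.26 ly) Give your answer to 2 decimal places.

M ≈ 6.22

d = 445 ly / 3.26 = 136.5 pc
5 log₁₀(d/10 pc) = 5 log₁₀(136.5) − 5 = 5.676
M = m − 5 log₁₀(d/10) − A = 12.3 − 5.676 − 0.4 = 6.224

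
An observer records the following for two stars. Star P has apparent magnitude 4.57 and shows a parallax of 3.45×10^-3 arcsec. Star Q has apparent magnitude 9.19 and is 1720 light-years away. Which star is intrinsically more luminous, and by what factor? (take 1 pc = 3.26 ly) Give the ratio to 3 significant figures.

Star P is more luminous, by a factor of 21.3.

Star P: d = 1/p = 1/3.45×10^-3″ = 289.9 pc
Star P: M = m − 5 log₁₀ d + 5 = 4.57 − 5·2.4622 + 5 = -2.741
Star Q: d = 1720 ly / 3.26 = 527.6 pc
Star Q: M = m − 5 log₁₀ d + 5 = 9.19 − 5·2.7223 + 5 = 0.578
ΔM = M_P − M_Q = -2.741 − (0.578) = -3.319; smaller M is more luminous → Star P.
L ratio = 10^(0.4 |ΔM|) = 10^1.328 = 21.27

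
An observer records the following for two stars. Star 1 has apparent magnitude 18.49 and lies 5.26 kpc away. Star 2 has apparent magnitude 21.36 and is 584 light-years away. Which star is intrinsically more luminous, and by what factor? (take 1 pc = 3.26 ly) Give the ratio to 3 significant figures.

Star 1: d = 5.26 kpc = 5260 pc
Star 1: M = m − 5 log₁₀ d + 5 = 18.49 − 5·3.7210 + 5 = 4.885
Star 2: d = 584 ly / 3.26 = 179.1 pc
Star 2: M = m − 5 log₁₀ d + 5 = 21.36 − 5·2.2532 + 5 = 15.094
ΔM = M_1 − M_2 = 4.885 − (15.094) = -10.209; smaller M is more luminous → Star 1.
L ratio = 10^(0.4 |ΔM|) = 10^4.084 = 12120

Star 1 is more luminous, by a factor of 12100.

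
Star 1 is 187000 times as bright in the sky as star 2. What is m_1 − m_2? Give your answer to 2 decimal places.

m_1 − m_2 ≈ -13.18

Pogson: Δm = −2.5 log₁₀(ratio) = −2.5 log₁₀(187000) = −2.5 × 5.2718 = -13.180
Star 1 is brighter, so it has the smaller magnitude: the difference is negative.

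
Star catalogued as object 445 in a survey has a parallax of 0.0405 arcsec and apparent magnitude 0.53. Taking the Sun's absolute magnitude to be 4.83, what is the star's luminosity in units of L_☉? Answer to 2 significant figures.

L/L_☉ ≈ 320

d = 1/p = 1/0.0405″ = 24.69 pc
M = m − 5 log₁₀ d + 5 = 0.53 − 5·1.3925 + 5 = -1.433
M − M_☉ = -1.433 − 4.83 = -6.263
L/L_☉ = 10^(−0.4 × -6.263) = 320.0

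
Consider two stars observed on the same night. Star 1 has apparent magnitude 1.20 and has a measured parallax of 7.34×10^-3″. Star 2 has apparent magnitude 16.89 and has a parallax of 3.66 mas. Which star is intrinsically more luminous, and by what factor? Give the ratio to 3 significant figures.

Star 1 is more luminous, by a factor of 469000.

Star 1: d = 1/p = 1/7.34×10^-3″ = 136.2 pc
Star 1: M = m − 5 log₁₀ d + 5 = 1.20 − 5·2.1343 + 5 = -4.472
Star 2: p = 3.66 mas = 3.66×10^-3″ → d = 1/p = 273.2 pc
Star 2: M = m − 5 log₁₀ d + 5 = 16.89 − 5·2.4365 + 5 = 9.707
ΔM = M_1 − M_2 = -4.472 − (9.707) = -14.179; smaller M is more luminous → Star 1.
L ratio = 10^(0.4 |ΔM|) = 10^5.672 = 469400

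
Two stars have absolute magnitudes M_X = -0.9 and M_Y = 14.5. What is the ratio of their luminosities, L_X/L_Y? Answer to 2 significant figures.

ΔM = M_X − M_Y = -15.4
L_X/L_Y = 10^(−0.4 ΔM) = 10^6.160 = 1.445×10^6

L_X/L_Y ≈ 1.4×10^6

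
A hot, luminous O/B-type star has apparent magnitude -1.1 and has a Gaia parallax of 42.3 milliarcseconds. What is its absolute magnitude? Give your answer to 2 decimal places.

p = 42.3 mas = 0.0423″ → d = 1/p = 23.64 pc
5 log₁₀(d/10 pc) = 5 log₁₀(23.64) − 5 = 1.868
M = m − 5 log₁₀(d/10) = -1.1 − 1.868 = -2.968

M ≈ -2.97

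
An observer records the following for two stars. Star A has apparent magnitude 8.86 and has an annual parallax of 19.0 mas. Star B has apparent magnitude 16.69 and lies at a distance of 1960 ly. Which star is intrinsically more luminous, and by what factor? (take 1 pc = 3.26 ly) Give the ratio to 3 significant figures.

Star A: p = 19.0 mas = 0.0190″ → d = 1/p = 52.63 pc
Star A: M = m − 5 log₁₀ d + 5 = 8.86 − 5·1.7212 + 5 = 5.254
Star B: d = 1960 ly / 3.26 = 601.2 pc
Star B: M = m − 5 log₁₀ d + 5 = 16.69 − 5·2.7790 + 5 = 7.795
ΔM = M_A − M_B = 5.254 − (7.795) = -2.541; smaller M is more luminous → Star A.
L ratio = 10^(0.4 |ΔM|) = 10^1.016 = 10.39

Star A is more luminous, by a factor of 10.4.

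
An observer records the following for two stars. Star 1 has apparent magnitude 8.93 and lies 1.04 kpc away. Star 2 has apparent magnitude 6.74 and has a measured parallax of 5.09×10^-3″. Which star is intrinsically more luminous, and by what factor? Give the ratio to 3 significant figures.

Star 1: d = 1.04 kpc = 1040 pc
Star 1: M = m − 5 log₁₀ d + 5 = 8.93 − 5·3.0170 + 5 = -1.155
Star 2: d = 1/p = 1/5.09×10^-3″ = 196.5 pc
Star 2: M = m − 5 log₁₀ d + 5 = 6.74 − 5·2.2933 + 5 = 0.274
ΔM = M_1 − M_2 = -1.155 − (0.274) = -1.429; smaller M is more luminous → Star 1.
L ratio = 10^(0.4 |ΔM|) = 10^0.572 = 3.728

Star 1 is more luminous, by a factor of 3.73.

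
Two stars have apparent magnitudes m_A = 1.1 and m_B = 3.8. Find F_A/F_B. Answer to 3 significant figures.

F_A/F_B ≈ 12.0

Magnitude difference = -2.7
Flux ratio = 10^(−0.4 Δm) = 10^(−0.4 × -2.7) = 10^1.080 = 12.02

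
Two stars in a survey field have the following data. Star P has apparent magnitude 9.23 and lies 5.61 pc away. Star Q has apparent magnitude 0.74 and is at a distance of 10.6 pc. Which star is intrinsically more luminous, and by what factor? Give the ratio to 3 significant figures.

Star P: M = m − 5 log₁₀ d + 5 = 9.23 − 5·0.7490 + 5 = 10.485
Star Q: M = m − 5 log₁₀ d + 5 = 0.74 − 5·1.0253 + 5 = 0.613
ΔM = M_P − M_Q = 10.485 − (0.613) = 9.872; smaller M is more luminous → Star Q.
L ratio = 10^(0.4 |ΔM|) = 10^3.949 = 8886

Star Q is more luminous, by a factor of 8890.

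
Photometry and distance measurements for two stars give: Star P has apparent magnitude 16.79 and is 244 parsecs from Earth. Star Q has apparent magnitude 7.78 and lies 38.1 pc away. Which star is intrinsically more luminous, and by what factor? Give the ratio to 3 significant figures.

Star Q is more luminous, by a factor of 98.0.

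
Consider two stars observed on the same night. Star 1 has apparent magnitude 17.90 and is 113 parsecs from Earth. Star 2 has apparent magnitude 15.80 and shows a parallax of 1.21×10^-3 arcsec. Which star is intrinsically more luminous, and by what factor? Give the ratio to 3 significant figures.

Star 1: M = m − 5 log₁₀ d + 5 = 17.90 − 5·2.0531 + 5 = 12.635
Star 2: d = 1/p = 1/1.21×10^-3″ = 826.4 pc
Star 2: M = m − 5 log₁₀ d + 5 = 15.80 − 5·2.9172 + 5 = 6.214
ΔM = M_1 − M_2 = 12.635 − (6.214) = 6.421; smaller M is more luminous → Star 2.
L ratio = 10^(0.4 |ΔM|) = 10^2.568 = 370.1

Star 2 is more luminous, by a factor of 370.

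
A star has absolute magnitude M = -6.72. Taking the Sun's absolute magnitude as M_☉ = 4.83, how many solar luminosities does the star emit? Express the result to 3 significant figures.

L/L_☉ ≈ 41700

M − M_☉ = -6.72 − 4.83 = -11.550
L/L_☉ = 10^(−0.4 (M − M_☉)) = 10^4.620 = 41690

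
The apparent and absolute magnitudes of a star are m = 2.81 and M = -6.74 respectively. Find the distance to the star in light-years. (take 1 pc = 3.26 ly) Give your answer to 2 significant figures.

d ≈ 2600 ly

μ = m − M = 9.550
m − M = 5 log₁₀ d − 5
log₁₀ d = (m − M)/5 + 1 = 2.9100
d = 10^2.9100 = 812.8 pc
= 2650 ly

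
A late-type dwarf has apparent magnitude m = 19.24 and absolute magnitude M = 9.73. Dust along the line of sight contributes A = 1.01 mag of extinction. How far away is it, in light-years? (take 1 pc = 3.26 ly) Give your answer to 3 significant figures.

m − M = 5 log₁₀(d/10 pc) + A  ⇒  19.24 − (9.73) − 1.01 = 5 log₁₀(d/10)
8.500 = 5 log₁₀(d/10)
log₁₀ d = (m − M − A)/5 + 1 = 2.7000
d = 10^2.7000 = 501.2 pc
= 1634 ly

d ≈ 1630 ly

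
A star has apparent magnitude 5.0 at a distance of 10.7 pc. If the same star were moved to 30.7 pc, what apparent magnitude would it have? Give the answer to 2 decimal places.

m ≈ 7.29

Flux ∝ 1/d², so Δm = 5 log₁₀(d₂/d₁) = 5 log₁₀(30.7/10.7) = 2.289
m₂ = m₁ + Δm = 5.0 + (2.289) = 7.289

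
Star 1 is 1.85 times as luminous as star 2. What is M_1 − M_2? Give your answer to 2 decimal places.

Pogson: ΔM = −2.5 log₁₀(ratio) = −2.5 log₁₀(1.85) = −2.5 × 0.2672 = -0.668
Star 1 is brighter, so it has the smaller magnitude: the difference is negative.

M_1 − M_2 ≈ -0.67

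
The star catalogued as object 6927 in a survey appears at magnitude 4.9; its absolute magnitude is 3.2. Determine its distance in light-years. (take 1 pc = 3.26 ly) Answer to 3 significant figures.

d ≈ 71.3 ly

μ = m − M = 1.700
m − M = 5 log₁₀ d − 5
log₁₀ d = (m − M)/5 + 1 = 1.3400
d = 10^1.3400 = 21.88 pc
= 71.32 ly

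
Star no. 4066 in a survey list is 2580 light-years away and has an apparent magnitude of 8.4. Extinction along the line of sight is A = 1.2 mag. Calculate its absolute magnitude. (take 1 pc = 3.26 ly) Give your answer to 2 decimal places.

d = 2580 ly / 3.26 = 791.4 pc
5 log₁₀(d/10 pc) = 5 log₁₀(791.4) − 5 = 9.492
M = m − 5 log₁₀(d/10) − A = 8.4 − 9.492 − 1.2 = -2.292

M ≈ -2.29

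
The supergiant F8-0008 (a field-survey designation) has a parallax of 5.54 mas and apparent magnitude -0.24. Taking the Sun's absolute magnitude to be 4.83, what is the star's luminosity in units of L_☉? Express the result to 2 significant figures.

L/L_☉ ≈ 35000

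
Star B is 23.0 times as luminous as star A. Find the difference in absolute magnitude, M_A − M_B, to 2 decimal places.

M_A − M_B ≈ 3.40

Pogson: ΔM = −2.5 log₁₀(ratio) = −2.5 log₁₀(23.0) = −2.5 × 1.3617 = -3.404
Star B is brighter so has the smaller magnitude: M_A − M_B is positive.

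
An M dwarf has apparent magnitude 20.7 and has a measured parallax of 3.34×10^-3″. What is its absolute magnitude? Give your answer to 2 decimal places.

d = 1/p = 1/3.34×10^-3″ = 299.4 pc
5 log₁₀(d/10 pc) = 5 log₁₀(299.4) − 5 = 7.381
M = m − 5 log₁₀(d/10) = 20.7 − 7.381 = 13.319

M ≈ 13.32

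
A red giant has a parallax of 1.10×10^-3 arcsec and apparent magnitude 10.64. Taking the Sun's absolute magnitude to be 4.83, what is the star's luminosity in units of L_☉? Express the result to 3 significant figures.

d = 1/p = 1/1.10×10^-3″ = 909.1 pc
M = m − 5 log₁₀ d + 5 = 10.64 − 5·2.9586 + 5 = 0.847
M − M_☉ = 0.847 − 4.83 = -3.983
L/L_☉ = 10^(−0.4 × -3.983) = 39.19

L/L_☉ ≈ 39.2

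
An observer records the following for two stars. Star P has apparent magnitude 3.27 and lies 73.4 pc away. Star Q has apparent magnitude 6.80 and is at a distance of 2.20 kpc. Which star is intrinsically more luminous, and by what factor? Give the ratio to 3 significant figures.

Star Q is more luminous, by a factor of 34.8.

Star P: M = m − 5 log₁₀ d + 5 = 3.27 − 5·1.8657 + 5 = -1.058
Star Q: d = 2.20 kpc = 2200 pc
Star Q: M = m − 5 log₁₀ d + 5 = 6.80 − 5·3.3424 + 5 = -4.912
ΔM = M_P − M_Q = -1.058 − (-4.912) = 3.854; smaller M is more luminous → Star Q.
L ratio = 10^(0.4 |ΔM|) = 10^1.541 = 34.79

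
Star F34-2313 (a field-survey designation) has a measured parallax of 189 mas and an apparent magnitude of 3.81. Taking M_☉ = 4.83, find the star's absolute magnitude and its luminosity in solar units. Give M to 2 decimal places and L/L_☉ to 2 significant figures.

M ≈ 5.19; L/L_☉ ≈ 0.72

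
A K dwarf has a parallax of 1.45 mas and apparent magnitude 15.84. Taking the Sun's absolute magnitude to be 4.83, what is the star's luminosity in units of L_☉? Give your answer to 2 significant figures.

L/L_☉ ≈ 0.19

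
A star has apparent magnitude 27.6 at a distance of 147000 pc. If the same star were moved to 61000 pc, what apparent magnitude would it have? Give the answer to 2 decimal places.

m ≈ 25.69

Flux ∝ 1/d², so Δm = 5 log₁₀(d₂/d₁) = 5 log₁₀(61000/147000) = -1.910
m₂ = m₁ + Δm = 27.6 + (-1.910) = 25.690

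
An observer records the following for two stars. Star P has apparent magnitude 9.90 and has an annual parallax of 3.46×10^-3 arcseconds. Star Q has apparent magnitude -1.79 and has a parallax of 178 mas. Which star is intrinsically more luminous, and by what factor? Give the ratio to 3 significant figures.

Star P: d = 1/p = 1/3.46×10^-3″ = 289.0 pc
Star P: M = m − 5 log₁₀ d + 5 = 9.90 − 5·2.4609 + 5 = 2.595
Star Q: p = 178 mas = 0.178″ → d = 1/p = 5.618 pc
Star Q: M = m − 5 log₁₀ d + 5 = -1.79 − 5·0.7496 + 5 = -0.538
ΔM = M_P − M_Q = 2.595 − (-0.538) = 3.133; smaller M is more luminous → Star Q.
L ratio = 10^(0.4 |ΔM|) = 10^1.253 = 17.92

Star Q is more luminous, by a factor of 17.9.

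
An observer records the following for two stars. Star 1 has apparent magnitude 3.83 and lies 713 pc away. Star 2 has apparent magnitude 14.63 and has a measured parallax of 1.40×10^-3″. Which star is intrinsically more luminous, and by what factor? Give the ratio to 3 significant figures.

Star 1 is more luminous, by a factor of 20800.

Star 1: M = m − 5 log₁₀ d + 5 = 3.83 − 5·2.8531 + 5 = -5.435
Star 2: d = 1/p = 1/1.40×10^-3″ = 714.3 pc
Star 2: M = m − 5 log₁₀ d + 5 = 14.63 − 5·2.8539 + 5 = 5.361
ΔM = M_1 − M_2 = -5.435 − (5.361) = -10.796; smaller M is more luminous → Star 1.
L ratio = 10^(0.4 |ΔM|) = 10^4.318 = 20820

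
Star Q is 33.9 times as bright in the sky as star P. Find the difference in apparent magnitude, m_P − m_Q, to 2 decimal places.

m_P − m_Q ≈ 3.83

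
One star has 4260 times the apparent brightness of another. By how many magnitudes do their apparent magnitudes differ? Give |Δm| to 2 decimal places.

|Δm| ≈ 9.07

Pogson: Δm = −2.5 log₁₀(ratio) = −2.5 log₁₀(4260) = −2.5 × 3.6294 = -9.074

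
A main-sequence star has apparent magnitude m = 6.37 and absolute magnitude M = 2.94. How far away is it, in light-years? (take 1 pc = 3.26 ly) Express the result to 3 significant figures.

d ≈ 158 ly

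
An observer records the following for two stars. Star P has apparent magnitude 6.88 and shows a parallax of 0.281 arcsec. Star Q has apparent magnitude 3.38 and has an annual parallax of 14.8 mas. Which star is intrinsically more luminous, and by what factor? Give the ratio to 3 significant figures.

Star Q is more luminous, by a factor of 9060.

Star P: d = 1/p = 1/0.281″ = 3.559 pc
Star P: M = m − 5 log₁₀ d + 5 = 6.88 − 5·0.5513 + 5 = 9.124
Star Q: p = 14.8 mas = 0.0148″ → d = 1/p = 67.57 pc
Star Q: M = m − 5 log₁₀ d + 5 = 3.38 − 5·1.8297 + 5 = -0.769
ΔM = M_P − M_Q = 9.124 − (-0.769) = 9.892; smaller M is more luminous → Star Q.
L ratio = 10^(0.4 |ΔM|) = 10^3.957 = 9055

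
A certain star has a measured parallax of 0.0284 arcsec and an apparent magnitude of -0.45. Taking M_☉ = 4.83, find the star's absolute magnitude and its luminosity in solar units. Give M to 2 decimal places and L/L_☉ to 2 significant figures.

M ≈ -3.18; L/L_☉ ≈ 1600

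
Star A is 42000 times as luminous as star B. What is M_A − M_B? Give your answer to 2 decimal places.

M_A − M_B ≈ -11.56

Pogson: ΔM = −2.5 log₁₀(ratio) = −2.5 log₁₀(42000) = −2.5 × 4.6232 = -11.558
Star A is brighter, so it has the smaller magnitude: the difference is negative.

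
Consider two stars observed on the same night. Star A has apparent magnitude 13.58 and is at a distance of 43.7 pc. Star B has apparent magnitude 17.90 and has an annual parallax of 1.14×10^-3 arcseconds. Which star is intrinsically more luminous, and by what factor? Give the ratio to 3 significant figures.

Star B is more luminous, by a factor of 7.54.

Star A: M = m − 5 log₁₀ d + 5 = 13.58 − 5·1.6405 + 5 = 10.378
Star B: d = 1/p = 1/1.14×10^-3″ = 877.2 pc
Star B: M = m − 5 log₁₀ d + 5 = 17.90 − 5·2.9431 + 5 = 8.185
ΔM = M_A − M_B = 10.378 − (8.185) = 2.193; smaller M is more luminous → Star B.
L ratio = 10^(0.4 |ΔM|) = 10^0.877 = 7.538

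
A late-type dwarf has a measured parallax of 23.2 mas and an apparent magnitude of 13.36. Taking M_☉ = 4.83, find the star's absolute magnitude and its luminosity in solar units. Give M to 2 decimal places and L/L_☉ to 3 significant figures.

d = 1/p = 1000/23.2 mas = 43.10 pc
M = m − 5 log₁₀ d + 5 = 13.36 − 5·1.6345 + 5 = 10.187
M − M_☉ = 10.187 − 4.83 = 5.357
L/L_☉ = 10^(−0.4 × 5.357) = 7.195×10^-3

M ≈ 10.19; L/L_☉ ≈ 7.19×10^-3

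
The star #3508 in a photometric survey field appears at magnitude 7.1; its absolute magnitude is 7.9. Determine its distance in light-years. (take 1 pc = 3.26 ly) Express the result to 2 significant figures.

Distance modulus: m − M = 7.1 − (7.9) = -0.800
m − M = 5 log₁₀ d − 5
log₁₀ d = (m − M)/5 + 1 = 0.8400
d = 10^0.8400 = 6.918 pc
= 22.55 ly

d ≈ 23 ly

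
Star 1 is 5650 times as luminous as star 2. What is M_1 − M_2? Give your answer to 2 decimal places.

Pogson: ΔM = −2.5 log₁₀(ratio) = −2.5 log₁₀(5650) = −2.5 × 3.7520 = -9.380
Star 1 is brighter, so it has the smaller magnitude: the difference is negative.

M_1 − M_2 ≈ -9.38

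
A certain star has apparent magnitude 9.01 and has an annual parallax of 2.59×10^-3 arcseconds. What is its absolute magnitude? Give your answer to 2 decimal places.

M ≈ 1.08

d = 1/p = 1/2.59×10^-3″ = 386.1 pc
5 log₁₀(d/10 pc) = 5 log₁₀(386.1) − 5 = 7.934
M = m − 5 log₁₀(d/10) = 9.01 − 7.934 = 1.076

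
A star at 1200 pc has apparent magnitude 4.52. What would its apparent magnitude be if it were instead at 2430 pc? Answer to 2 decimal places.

m ≈ 6.05

Flux ∝ 1/d², so Δm = 5 log₁₀(d₂/d₁) = 5 log₁₀(2430/1200) = 1.532
m₂ = m₁ + Δm = 4.52 + (1.532) = 6.052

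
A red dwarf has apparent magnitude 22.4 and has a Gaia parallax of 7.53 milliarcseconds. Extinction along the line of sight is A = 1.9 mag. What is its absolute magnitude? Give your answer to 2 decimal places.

M ≈ 14.88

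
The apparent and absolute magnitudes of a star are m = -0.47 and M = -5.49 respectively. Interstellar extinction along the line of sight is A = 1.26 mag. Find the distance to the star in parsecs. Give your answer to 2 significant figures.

d ≈ 56 pc

m − M = 5 log₁₀(d/10 pc) + A  ⇒  -0.47 − (-5.49) − 1.26 = 5 log₁₀(d/10)
3.760 = 5 log₁₀(d/10)
log₁₀ d = (m − M − A)/5 + 1 = 1.7520
d = 10^1.7520 = 56.49 pc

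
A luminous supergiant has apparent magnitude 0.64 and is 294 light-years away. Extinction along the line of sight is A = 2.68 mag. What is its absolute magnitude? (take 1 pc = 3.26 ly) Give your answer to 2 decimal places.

d = 294 ly / 3.26 = 90.18 pc
5 log₁₀(d/10 pc) = 5 log₁₀(90.18) − 5 = 4.776
M = m − 5 log₁₀(d/10) − A = 0.64 − 4.776 − 2.68 = -6.816

M ≈ -6.82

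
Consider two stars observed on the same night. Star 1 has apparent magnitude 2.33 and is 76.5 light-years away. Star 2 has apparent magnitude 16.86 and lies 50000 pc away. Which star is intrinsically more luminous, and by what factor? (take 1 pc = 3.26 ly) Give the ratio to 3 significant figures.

Star 2 is more luminous, by a factor of 7.00.

Star 1: d = 76.5 ly / 3.26 = 23.47 pc
Star 1: M = m − 5 log₁₀ d + 5 = 2.33 − 5·1.3704 + 5 = 0.478
Star 2: M = m − 5 log₁₀ d + 5 = 16.86 − 5·4.6990 + 5 = -1.635
ΔM = M_1 − M_2 = 0.478 − (-1.635) = 2.113; smaller M is more luminous → Star 2.
L ratio = 10^(0.4 |ΔM|) = 10^0.845 = 6.999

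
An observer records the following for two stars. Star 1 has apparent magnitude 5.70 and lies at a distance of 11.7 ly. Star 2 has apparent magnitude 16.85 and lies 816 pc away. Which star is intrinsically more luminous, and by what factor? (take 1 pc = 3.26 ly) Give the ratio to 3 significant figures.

Star 1: d = 11.7 ly / 3.26 = 3.589 pc
Star 1: M = m − 5 log₁₀ d + 5 = 5.70 − 5·0.5550 + 5 = 7.925
Star 2: M = m − 5 log₁₀ d + 5 = 16.85 − 5·2.9117 + 5 = 7.292
ΔM = M_1 − M_2 = 7.925 − (7.292) = 0.634; smaller M is more luminous → Star 2.
L ratio = 10^(0.4 |ΔM|) = 10^0.253 = 1.792

Star 2 is more luminous, by a factor of 1.79.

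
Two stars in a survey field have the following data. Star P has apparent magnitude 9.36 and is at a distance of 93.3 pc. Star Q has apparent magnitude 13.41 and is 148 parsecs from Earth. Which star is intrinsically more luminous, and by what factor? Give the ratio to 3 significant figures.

Star P: M = m − 5 log₁₀ d + 5 = 9.36 − 5·1.9699 + 5 = 4.511
Star Q: M = m − 5 log₁₀ d + 5 = 13.41 − 5·2.1703 + 5 = 7.559
ΔM = M_P − M_Q = 4.511 − (7.559) = -3.048; smaller M is more luminous → Star P.
L ratio = 10^(0.4 |ΔM|) = 10^1.219 = 16.57

Star P is more luminous, by a factor of 16.6.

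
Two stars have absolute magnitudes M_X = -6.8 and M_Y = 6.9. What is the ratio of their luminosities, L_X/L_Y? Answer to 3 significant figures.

L_X/L_Y ≈ 302000

ΔM = M_X − M_Y = -13.7
L_X/L_Y = 10^(−0.4 ΔM) = 10^5.480 = 302000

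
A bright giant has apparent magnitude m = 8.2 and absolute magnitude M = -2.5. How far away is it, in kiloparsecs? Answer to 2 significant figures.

d ≈ 1.4 kpc

Distance modulus: m − M = 8.2 − (-2.5) = 10.700
m − M = 5 log₁₀ d − 5
log₁₀ d = (m − M)/5 + 1 = 3.1400
d = 10^3.1400 = 1380 pc
= 1.380 kpc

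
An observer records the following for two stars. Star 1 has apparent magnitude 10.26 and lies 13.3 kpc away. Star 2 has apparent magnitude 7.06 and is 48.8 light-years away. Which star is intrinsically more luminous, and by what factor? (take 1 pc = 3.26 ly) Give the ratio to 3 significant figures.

Star 1 is more luminous, by a factor of 41400.

Star 1: d = 13.3 kpc = 13300 pc
Star 1: M = m − 5 log₁₀ d + 5 = 10.26 − 5·4.1239 + 5 = -5.359
Star 2: d = 48.8 ly / 3.26 = 14.97 pc
Star 2: M = m − 5 log₁₀ d + 5 = 7.06 − 5·1.1752 + 5 = 6.184
ΔM = M_1 − M_2 = -5.359 − (6.184) = -11.543; smaller M is more luminous → Star 1.
L ratio = 10^(0.4 |ΔM|) = 10^4.617 = 41430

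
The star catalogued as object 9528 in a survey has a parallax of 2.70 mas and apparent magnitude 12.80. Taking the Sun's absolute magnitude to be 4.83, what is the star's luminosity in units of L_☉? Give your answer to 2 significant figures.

d = 1/p = 1000/2.70 mas = 370.4 pc
M = m − 5 log₁₀ d + 5 = 12.80 − 5·2.5686 + 5 = 4.957
M − M_☉ = 4.957 − 4.83 = 0.127
L/L_☉ = 10^(−0.4 × 0.127) = 0.8898

L/L_☉ ≈ 0.89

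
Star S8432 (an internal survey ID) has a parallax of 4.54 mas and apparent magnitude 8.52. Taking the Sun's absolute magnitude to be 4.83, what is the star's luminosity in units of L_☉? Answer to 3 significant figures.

L/L_☉ ≈ 16.2

d = 1/p = 1000/4.54 mas = 220.3 pc
M = m − 5 log₁₀ d + 5 = 8.52 − 5·2.3429 + 5 = 1.805
M − M_☉ = 1.805 − 4.83 = -3.025
L/L_☉ = 10^(−0.4 × -3.025) = 16.21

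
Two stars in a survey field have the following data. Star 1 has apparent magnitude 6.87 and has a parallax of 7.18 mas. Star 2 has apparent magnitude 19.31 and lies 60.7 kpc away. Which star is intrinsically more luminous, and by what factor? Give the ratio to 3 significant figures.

Star 2 is more luminous, by a factor of 2.01.

Star 1: p = 7.18 mas = 7.18×10^-3″ → d = 1/p = 139.3 pc
Star 1: M = m − 5 log₁₀ d + 5 = 6.87 − 5·2.1439 + 5 = 1.151
Star 2: d = 60.7 kpc = 60700 pc
Star 2: M = m − 5 log₁₀ d + 5 = 19.31 − 5·4.7832 + 5 = 0.394
ΔM = M_1 − M_2 = 1.151 − (0.394) = 0.757; smaller M is more luminous → Star 2.
L ratio = 10^(0.4 |ΔM|) = 10^0.303 = 2.007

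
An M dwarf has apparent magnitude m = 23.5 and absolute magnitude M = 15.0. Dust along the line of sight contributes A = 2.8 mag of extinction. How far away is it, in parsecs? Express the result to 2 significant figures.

m − M = 5 log₁₀(d/10 pc) + A  ⇒  23.5 − (15.0) − 2.8 = 5 log₁₀(d/10)
5.700 = 5 log₁₀(d/10)
log₁₀ d = (m − M − A)/5 + 1 = 2.1400
d = 10^2.1400 = 138.0 pc

d ≈ 140 pc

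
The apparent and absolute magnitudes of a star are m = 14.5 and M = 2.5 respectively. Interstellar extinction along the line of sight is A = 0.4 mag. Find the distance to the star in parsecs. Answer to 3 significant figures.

d ≈ 2090 pc

m − M = 5 log₁₀(d/10 pc) + A  ⇒  14.5 − (2.5) − 0.4 = 5 log₁₀(d/10)
11.600 = 5 log₁₀(d/10)
log₁₀ d = (m − M − A)/5 + 1 = 3.3200
d = 10^3.3200 = 2089 pc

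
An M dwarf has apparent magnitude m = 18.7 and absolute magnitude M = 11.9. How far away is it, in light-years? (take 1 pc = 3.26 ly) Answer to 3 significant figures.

d ≈ 747 ly

Distance modulus: m − M = 18.7 − (11.9) = 6.800
m − M = 5 log₁₀ d − 5
log₁₀ d = (m − M)/5 + 1 = 2.3600
d = 10^2.3600 = 229.1 pc
= 746.8 ly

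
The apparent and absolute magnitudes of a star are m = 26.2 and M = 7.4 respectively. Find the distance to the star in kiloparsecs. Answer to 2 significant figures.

d ≈ 58 kpc

Distance modulus: m − M = 26.2 − (7.4) = 18.800
m − M = 5 log₁₀ d − 5
log₁₀ d = (m − M)/5 + 1 = 4.7600
d = 10^4.7600 = 57540 pc
= 57.54 kpc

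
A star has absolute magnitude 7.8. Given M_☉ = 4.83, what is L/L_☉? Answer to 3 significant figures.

L/L_☉ ≈ 0.0649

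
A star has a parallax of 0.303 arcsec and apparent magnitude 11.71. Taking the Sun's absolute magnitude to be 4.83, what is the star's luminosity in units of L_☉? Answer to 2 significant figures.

L/L_☉ ≈ 1.9×10^-4

d = 1/p = 1/0.303″ = 3.300 pc
M = m − 5 log₁₀ d + 5 = 11.71 − 5·0.5186 + 5 = 14.117
M − M_☉ = 14.117 − 4.83 = 9.287
L/L_☉ = 10^(−0.4 × 9.287) = 1.928×10^-4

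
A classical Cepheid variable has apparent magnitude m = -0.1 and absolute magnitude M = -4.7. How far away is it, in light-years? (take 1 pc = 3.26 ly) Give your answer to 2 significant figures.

Distance modulus: m − M = -0.1 − (-4.7) = 4.600
m − M = 5 log₁₀ d − 5
log₁₀ d = (m − M)/5 + 1 = 1.9200
d = 10^1.9200 = 83.18 pc
= 271.2 ly

d ≈ 270 ly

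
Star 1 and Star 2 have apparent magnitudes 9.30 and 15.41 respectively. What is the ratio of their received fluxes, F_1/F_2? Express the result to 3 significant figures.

Δm = 9.30 − (15.41) = -6.11
Flux ratio = 10^(−0.4 Δm) = 10^(−0.4 × -6.11) = 10^2.444 = 278.0

F_1/F_2 ≈ 278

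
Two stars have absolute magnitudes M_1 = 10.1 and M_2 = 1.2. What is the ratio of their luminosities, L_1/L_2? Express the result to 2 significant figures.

L_1/L_2 ≈ 2.8×10^-4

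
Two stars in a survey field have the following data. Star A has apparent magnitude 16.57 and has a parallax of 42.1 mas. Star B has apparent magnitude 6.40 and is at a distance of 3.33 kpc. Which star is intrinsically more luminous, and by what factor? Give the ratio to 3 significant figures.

Star B is more luminous, by a factor of 2.30×10^8.

Star A: p = 42.1 mas = 0.0421″ → d = 1/p = 23.75 pc
Star A: M = m − 5 log₁₀ d + 5 = 16.57 − 5·1.3757 + 5 = 14.691
Star B: d = 3.33 kpc = 3330 pc
Star B: M = m − 5 log₁₀ d + 5 = 6.40 − 5·3.5224 + 5 = -6.212
ΔM = M_A − M_B = 14.691 − (-6.212) = 20.904; smaller M is more luminous → Star B.
L ratio = 10^(0.4 |ΔM|) = 10^8.361 = 2.299×10^8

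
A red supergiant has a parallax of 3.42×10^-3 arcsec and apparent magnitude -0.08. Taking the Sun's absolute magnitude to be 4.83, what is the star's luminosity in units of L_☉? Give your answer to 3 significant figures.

L/L_☉ ≈ 78700

d = 1/p = 1/3.42×10^-3″ = 292.4 pc
M = m − 5 log₁₀ d + 5 = -0.08 − 5·2.4660 + 5 = -7.410
M − M_☉ = -7.410 − 4.83 = -12.240
L/L_☉ = 10^(−0.4 × -12.240) = 78700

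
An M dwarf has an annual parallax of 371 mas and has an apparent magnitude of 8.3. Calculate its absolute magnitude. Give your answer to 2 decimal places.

p = 371 mas = 0.371″ → d = 1/p = 2.695 pc
5 log₁₀(d/10 pc) = 5 log₁₀(2.695) − 5 = -2.847
M = m − 5 log₁₀(d/10) = 8.3 + 2.847 = 11.147

M ≈ 11.15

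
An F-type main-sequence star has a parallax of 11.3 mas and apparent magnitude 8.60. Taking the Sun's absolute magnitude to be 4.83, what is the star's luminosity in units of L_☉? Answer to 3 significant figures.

d = 1/p = 1000/11.3 mas = 88.50 pc
M = m − 5 log₁₀ d + 5 = 8.60 − 5·1.9469 + 5 = 3.865
M − M_☉ = 3.865 − 4.83 = -0.965
L/L_☉ = 10^(−0.4 × -0.965) = 2.431

L/L_☉ ≈ 2.43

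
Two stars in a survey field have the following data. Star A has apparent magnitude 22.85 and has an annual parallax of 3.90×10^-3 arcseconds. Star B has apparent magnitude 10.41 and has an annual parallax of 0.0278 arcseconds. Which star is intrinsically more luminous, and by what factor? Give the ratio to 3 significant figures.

Star B is more luminous, by a factor of 1860.

Star A: d = 1/p = 1/3.90×10^-3″ = 256.4 pc
Star A: M = m − 5 log₁₀ d + 5 = 22.85 − 5·2.4089 + 5 = 15.805
Star B: d = 1/p = 1/0.0278″ = 35.97 pc
Star B: M = m − 5 log₁₀ d + 5 = 10.41 − 5·1.5560 + 5 = 7.630
ΔM = M_A − M_B = 15.805 − (7.630) = 8.175; smaller M is more luminous → Star B.
L ratio = 10^(0.4 |ΔM|) = 10^3.270 = 1862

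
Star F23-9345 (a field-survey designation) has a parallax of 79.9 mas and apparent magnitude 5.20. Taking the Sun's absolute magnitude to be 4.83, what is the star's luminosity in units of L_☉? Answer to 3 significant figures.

L/L_☉ ≈ 1.11

d = 1/p = 1000/79.9 mas = 12.52 pc
M = m − 5 log₁₀ d + 5 = 5.20 − 5·1.0975 + 5 = 4.713
M − M_☉ = 4.713 − 4.83 = -0.117
L/L_☉ = 10^(−0.4 × -0.117) = 1.114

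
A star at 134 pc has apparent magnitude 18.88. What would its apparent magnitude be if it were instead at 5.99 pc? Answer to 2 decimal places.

m ≈ 12.13

Flux ∝ 1/d², so Δm = 5 log₁₀(d₂/d₁) = 5 log₁₀(5.99/134) = -6.748
m₂ = m₁ + Δm = 18.88 + (-6.748) = 12.132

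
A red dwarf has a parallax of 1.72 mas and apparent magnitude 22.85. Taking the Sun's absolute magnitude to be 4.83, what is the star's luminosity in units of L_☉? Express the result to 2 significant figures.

d = 1/p = 1000/1.72 mas = 581.4 pc
M = m − 5 log₁₀ d + 5 = 22.85 − 5·2.7645 + 5 = 14.028
M − M_☉ = 14.028 − 4.83 = 9.198
L/L_☉ = 10^(−0.4 × 9.198) = 2.094×10^-4

L/L_☉ ≈ 2.1×10^-4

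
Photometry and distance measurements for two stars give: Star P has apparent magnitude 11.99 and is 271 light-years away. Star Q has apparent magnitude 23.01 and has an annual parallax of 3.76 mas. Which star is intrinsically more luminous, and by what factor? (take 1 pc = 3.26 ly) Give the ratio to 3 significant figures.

Star P: d = 271 ly / 3.26 = 83.13 pc
Star P: M = m − 5 log₁₀ d + 5 = 11.99 − 5·1.9198 + 5 = 7.391
Star Q: p = 3.76 mas = 3.76×10^-3″ → d = 1/p = 266.0 pc
Star Q: M = m − 5 log₁₀ d + 5 = 23.01 − 5·2.4248 + 5 = 15.886
ΔM = M_P − M_Q = 7.391 − (15.886) = -8.495; smaller M is more luminous → Star P.
L ratio = 10^(0.4 |ΔM|) = 10^3.398 = 2500

Star P is more luminous, by a factor of 2500.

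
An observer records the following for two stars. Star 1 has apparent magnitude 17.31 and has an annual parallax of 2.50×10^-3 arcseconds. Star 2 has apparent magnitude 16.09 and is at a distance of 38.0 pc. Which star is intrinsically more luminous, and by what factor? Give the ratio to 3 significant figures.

Star 1 is more luminous, by a factor of 36.0.

Star 1: d = 1/p = 1/2.50×10^-3″ = 400.0 pc
Star 1: M = m − 5 log₁₀ d + 5 = 17.31 − 5·2.6021 + 5 = 9.300
Star 2: M = m − 5 log₁₀ d + 5 = 16.09 − 5·1.5798 + 5 = 13.191
ΔM = M_1 − M_2 = 9.300 − (13.191) = -3.891; smaller M is more luminous → Star 1.
L ratio = 10^(0.4 |ΔM|) = 10^1.557 = 36.02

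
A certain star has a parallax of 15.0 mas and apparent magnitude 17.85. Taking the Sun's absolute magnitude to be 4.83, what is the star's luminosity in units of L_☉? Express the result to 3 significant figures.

d = 1/p = 1000/15.0 mas = 66.67 pc
M = m − 5 log₁₀ d + 5 = 17.85 − 5·1.8239 + 5 = 13.730
M − M_☉ = 13.730 − 4.83 = 8.900
L/L_☉ = 10^(−0.4 × 8.900) = 2.753×10^-4

L/L_☉ ≈ 2.75×10^-4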